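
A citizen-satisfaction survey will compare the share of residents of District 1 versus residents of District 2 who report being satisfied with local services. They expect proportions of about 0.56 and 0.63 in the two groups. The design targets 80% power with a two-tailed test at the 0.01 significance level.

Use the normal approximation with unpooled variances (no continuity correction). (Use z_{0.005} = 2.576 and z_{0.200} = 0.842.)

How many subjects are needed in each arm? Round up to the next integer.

n = (z_{α/2} + z_β)² · [p₁(1−p₁) + p₂(1−p₂)] / (p₁ − p₂)²
  = (2.576 + 0.842)² · (0.56·0.44 + 0.63·0.37) / (-0.07)²
  = (3.418)² · (0.2464 + 0.2331) / 0.0049
  = 11.6827 · 0.4795 / 0.0049
  = 1143.24
Round up → n = 1144 per group.

n = 1144 per group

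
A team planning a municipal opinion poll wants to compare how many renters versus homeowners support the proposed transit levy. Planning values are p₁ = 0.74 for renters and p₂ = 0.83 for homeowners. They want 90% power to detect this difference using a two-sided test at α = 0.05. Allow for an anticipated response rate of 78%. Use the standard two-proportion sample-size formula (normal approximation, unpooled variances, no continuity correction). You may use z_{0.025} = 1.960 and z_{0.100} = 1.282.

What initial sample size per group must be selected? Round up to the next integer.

n = (z_{α/2} + z_β)² · [p₁(1−p₁) + p₂(1−p₂)] / (p₁ − p₂)²
  = (1.960 + 1.282)² · (0.74·0.26 + 0.83·0.17) / (-0.09)²
  = (3.242)² · (0.1924 + 0.1411) / 0.0081
  = 10.5106 · 0.3335 / 0.0081
  = 432.75
Adjust for 78% response: 432.75 / 0.78 = 554.81.
Round up → n = 555 per group.

n = 555 per group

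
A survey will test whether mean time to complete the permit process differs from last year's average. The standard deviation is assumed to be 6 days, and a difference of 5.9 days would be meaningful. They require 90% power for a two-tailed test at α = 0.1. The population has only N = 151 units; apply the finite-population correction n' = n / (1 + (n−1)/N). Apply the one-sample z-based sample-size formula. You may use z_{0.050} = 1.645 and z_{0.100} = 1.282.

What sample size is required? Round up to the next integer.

n = (z_{α/2} + z_β)² · σ² / δ²
  = (1.645 + 1.282)² · 6² / 5.9²
  = 8.5673 · 36 / 34.81
  = 8.86
Finite-population correction (N = 151): 8.86 / (1 + (8.86 − 1)/151) = 8.42.
Round up → n = 9.

n = 9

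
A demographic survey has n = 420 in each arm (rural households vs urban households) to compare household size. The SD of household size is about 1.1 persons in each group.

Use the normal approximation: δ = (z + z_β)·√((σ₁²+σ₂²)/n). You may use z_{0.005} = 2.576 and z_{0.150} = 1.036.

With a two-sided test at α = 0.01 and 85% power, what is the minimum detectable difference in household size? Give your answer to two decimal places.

δ = (z_{α/2} + z_β) · √((σ₁²+σ₂²)/n)
  = (2.576 + 1.036) · √(2.42/420)
  = 3.612 · √0.00576
  = 3.612 · 0.0759
  = 0.2742

Minimum detectable difference ≈ 0.27 persons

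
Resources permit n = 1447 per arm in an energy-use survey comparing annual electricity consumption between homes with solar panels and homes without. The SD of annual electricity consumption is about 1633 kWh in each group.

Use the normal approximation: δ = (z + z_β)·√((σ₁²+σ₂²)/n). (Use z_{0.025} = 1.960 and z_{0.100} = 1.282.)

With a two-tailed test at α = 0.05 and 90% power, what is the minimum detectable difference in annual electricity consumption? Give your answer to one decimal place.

δ = (z_{α/2} + z_β) · √((σ₁²+σ₂²)/n)
  = (1.960 + 1.282) · √(5333378/1447)
  = 3.242 · √3685.8
  = 3.242 · 60.7109
  = 196.8248

Minimum detectable difference ≈ 196.8 kWh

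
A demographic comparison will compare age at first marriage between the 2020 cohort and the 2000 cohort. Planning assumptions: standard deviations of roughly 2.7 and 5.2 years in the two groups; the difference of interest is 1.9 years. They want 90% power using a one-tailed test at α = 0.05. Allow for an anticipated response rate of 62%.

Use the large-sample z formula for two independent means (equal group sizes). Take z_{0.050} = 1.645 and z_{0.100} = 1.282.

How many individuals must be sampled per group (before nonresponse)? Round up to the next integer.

n = (z_α + z_β)² · (σ₁² + σ₂²) / δ²
  = (1.645 + 1.282)² · (2.7² + 5.2² = 34.33) / 1.9²
  = 8.5673 · 34.33 / 3.61
  = 81.47
Adjust for 62% response: 81.47 / 0.62 = 131.41.
Round up → n = 132 per group.

n = 132 per group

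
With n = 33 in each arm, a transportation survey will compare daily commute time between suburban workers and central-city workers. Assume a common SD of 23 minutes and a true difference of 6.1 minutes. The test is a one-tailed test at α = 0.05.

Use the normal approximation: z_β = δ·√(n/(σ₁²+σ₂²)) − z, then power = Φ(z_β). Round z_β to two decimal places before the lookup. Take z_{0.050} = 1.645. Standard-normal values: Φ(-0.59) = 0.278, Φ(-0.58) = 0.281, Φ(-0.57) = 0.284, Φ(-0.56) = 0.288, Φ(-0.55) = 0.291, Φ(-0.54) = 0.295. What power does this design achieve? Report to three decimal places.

Power ≈ 0.284

z_β = δ·√(n/(σ₁²+σ₂²)) − z_α
    = 6.1 · √(33/1058) − 1.645
    = 6.1 · 0.17661 − 1.645
    = 1.0773 − 1.645 = -0.5677 → -0.57
Power = Φ(-0.57) = 0.284.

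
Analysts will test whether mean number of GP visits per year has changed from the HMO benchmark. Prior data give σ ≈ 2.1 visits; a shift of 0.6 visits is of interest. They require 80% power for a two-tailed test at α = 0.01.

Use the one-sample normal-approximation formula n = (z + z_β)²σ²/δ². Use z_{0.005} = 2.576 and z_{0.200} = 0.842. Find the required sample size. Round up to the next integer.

n = (z_{α/2} + z_β)² · σ² / δ²
  = (2.576 + 0.842)² · 2.1² / 0.6²
  = 11.6827 · 4.41 / 0.36
  = 143.11
Round up → n = 144.

n = 144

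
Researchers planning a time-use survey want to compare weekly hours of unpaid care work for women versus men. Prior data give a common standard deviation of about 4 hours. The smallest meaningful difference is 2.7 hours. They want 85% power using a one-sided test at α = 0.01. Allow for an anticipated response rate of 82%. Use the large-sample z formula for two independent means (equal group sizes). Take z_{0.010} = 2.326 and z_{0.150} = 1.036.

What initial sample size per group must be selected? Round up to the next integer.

n = 61 per group

n = (z_α + z_β)² · (σ₁² + σ₂²) / δ²
  = (2.326 + 1.036)² · (2·4² = 32) / 2.7²
  = 11.3030 · 32 / 7.29
  = 49.62
Adjust for 82% response: 49.62 / 0.82 = 60.51.
Round up → n = 61 per group.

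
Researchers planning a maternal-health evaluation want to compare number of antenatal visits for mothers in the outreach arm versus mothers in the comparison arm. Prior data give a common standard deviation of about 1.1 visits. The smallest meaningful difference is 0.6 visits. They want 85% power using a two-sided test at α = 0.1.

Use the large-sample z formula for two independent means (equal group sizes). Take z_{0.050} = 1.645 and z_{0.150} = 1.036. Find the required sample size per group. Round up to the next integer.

n = 49 per group

n = (z_{α/2} + z_β)² · (σ₁² + σ₂²) / δ²
  = (1.645 + 1.036)² · (2·1.1² = 2.42) / 0.6²
  = 7.1878 · 2.42 / 0.36
  = 48.32
Round up → n = 49 per group.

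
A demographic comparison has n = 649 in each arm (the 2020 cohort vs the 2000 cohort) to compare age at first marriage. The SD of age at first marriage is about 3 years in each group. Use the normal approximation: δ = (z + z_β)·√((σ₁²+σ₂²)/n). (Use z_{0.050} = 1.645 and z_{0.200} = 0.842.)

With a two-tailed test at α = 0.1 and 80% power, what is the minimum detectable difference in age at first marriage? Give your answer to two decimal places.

Minimum detectable difference ≈ 0.41 years

δ = (z_{α/2} + z_β) · √((σ₁²+σ₂²)/n)
  = (1.645 + 0.842) · √(18/649)
  = 2.487 · √0.02773
  = 2.487 · 0.1665
  = 0.4142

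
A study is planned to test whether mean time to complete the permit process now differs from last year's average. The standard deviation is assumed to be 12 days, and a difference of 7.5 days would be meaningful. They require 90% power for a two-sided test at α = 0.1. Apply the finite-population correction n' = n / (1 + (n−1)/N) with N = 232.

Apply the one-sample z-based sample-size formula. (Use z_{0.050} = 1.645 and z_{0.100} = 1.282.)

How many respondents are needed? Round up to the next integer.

n = 21

n = (z_{α/2} + z_β)² · σ² / δ²
  = (1.645 + 1.282)² · 12² / 7.5²
  = 8.5673 · 144 / 56.25
  = 21.93
Finite-population correction (N = 232): 21.93 / (1 + (21.93 − 1)/232) = 20.12.
Round up → n = 21.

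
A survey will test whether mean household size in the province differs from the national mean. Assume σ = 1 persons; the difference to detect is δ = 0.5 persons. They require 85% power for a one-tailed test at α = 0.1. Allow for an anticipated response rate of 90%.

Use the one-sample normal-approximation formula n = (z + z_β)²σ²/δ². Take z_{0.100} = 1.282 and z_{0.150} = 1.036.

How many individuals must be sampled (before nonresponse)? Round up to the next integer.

n = 24

n = (z_α + z_β)² · σ² / δ²
  = (1.282 + 1.036)² · 1² / 0.5²
  = 5.3731 · 1 / 0.25
  = 21.49
Adjust for 90% response: 21.49 / 0.90 = 23.88.
Round up → n = 24.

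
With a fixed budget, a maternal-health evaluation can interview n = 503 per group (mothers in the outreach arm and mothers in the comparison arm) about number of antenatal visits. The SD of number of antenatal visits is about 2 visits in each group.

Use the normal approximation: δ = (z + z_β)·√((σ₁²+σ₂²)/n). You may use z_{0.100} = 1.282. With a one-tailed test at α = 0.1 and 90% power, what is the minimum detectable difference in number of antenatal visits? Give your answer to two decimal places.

δ = (z_α + z_β) · √((σ₁²+σ₂²)/n)
  = (1.282 + 1.282) · √(8/503)
  = 2.564 · √0.0159
  = 2.564 · 0.1261
  = 0.3234

Minimum detectable difference ≈ 0.32 visits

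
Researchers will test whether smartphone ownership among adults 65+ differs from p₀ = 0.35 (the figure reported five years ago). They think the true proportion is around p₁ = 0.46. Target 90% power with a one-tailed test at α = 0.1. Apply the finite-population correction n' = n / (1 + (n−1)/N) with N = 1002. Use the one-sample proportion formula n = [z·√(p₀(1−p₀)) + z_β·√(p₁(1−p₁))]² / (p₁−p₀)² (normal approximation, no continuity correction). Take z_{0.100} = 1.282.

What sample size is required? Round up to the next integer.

n = [z_α·√(p₀q₀) + z_β·√(p₁q₁)]² / (p₁ − p₀)²
  = [1.282·√(0.35·0.65) + 1.282·√(0.46·0.54)]² / (0.11)²
  = [1.282·0.4770 + 1.282·0.4984]² / 0.0121
  = [1.2504]² / 0.0121
  = 129.22
Finite-population correction (N = 1002): 129.22 / (1 + (129.22 − 1)/1002) = 114.56.
Round up → n = 115.

n = 115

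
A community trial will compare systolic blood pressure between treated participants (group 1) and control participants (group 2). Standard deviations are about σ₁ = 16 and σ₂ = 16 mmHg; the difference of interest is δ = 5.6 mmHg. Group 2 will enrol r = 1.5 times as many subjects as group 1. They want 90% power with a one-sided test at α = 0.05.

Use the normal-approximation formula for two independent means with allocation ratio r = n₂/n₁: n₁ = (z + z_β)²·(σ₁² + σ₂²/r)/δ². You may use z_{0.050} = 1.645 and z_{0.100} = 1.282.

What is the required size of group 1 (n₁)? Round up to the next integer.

n₁ = 117

n₁ = (z_α + z_β)² · (σ₁² + σ₂²/r) / δ²
   = (1.645 + 1.282)² · (16² + 16²/1.5) / 5.6²
   = 8.5673 · (256 + 170.6667) / 31.36
   = 8.5673 · 426.6667 / 31.36
   = 116.56
Round up → n₁ = 117; n₂ = r·n₁ = 1.5 × 117 = 176.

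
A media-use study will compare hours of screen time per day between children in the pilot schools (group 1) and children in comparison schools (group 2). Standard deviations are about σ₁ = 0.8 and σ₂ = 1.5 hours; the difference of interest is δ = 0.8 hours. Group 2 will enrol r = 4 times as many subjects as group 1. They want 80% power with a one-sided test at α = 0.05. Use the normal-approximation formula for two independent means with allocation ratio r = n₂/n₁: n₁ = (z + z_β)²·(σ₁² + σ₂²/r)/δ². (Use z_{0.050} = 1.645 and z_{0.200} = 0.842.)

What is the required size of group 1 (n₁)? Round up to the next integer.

n₁ = 12

n₁ = (z_α + z_β)² · (σ₁² + σ₂²/r) / δ²
   = (1.645 + 0.842)² · (0.8² + 1.5²/4) / 0.8²
   = 6.1852 · (0.64 + 0.5625) / 0.64
   = 6.1852 · 1.2025 / 0.64
   = 11.62
Round up → n₁ = 12; n₂ = r·n₁ = 4 × 12 = 48.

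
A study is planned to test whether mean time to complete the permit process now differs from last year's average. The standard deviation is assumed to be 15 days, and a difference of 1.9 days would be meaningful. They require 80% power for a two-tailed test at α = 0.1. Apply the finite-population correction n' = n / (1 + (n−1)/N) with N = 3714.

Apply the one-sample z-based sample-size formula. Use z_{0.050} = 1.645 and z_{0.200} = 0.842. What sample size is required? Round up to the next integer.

n = (z_{α/2} + z_β)² · σ² / δ²
  = (1.645 + 0.842)² · 15² / 1.9²
  = 6.1852 · 225 / 3.61
  = 385.50
Finite-population correction (N = 3714): 385.50 / (1 + (385.50 − 1)/3714) = 349.34.
Round up → n = 350.

n = 350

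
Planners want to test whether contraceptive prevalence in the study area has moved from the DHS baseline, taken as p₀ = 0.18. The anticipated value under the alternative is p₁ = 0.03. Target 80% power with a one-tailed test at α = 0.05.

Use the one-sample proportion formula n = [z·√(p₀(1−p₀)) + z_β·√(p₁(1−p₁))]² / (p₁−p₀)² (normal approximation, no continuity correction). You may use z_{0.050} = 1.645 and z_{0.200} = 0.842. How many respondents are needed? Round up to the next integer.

n = 27

n = [z_α·√(p₀q₀) + z_β·√(p₁q₁)]² / (p₁ − p₀)²
  = [1.645·√(0.18·0.82) + 0.842·√(0.03·0.97)]² / (-0.15)²
  = [1.645·0.3842 + 0.842·0.1706]² / 0.0225
  = [0.7756]² / 0.0225
  = 26.74
Round up → n = 27.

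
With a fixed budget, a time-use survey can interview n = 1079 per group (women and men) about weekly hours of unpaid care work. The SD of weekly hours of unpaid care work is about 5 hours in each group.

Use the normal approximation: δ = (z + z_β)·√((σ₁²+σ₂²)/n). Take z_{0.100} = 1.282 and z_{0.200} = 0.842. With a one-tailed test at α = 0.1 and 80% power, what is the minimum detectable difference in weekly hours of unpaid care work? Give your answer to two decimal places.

Minimum detectable difference ≈ 0.46 hours

δ = (z_α + z_β) · √((σ₁²+σ₂²)/n)
  = (1.282 + 0.842) · √(50/1079)
  = 2.124 · √0.04634
  = 2.124 · 0.2153
  = 0.4572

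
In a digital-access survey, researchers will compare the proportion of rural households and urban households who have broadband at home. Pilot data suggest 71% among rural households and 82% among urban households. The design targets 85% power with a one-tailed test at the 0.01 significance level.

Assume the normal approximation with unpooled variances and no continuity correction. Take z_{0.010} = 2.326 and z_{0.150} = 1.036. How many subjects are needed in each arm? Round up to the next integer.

n = 331 per group

n = (z_α + z_β)² · [p₁(1−p₁) + p₂(1−p₂)] / (p₁ − p₂)²
  = (2.326 + 1.036)² · (0.71·0.29 + 0.82·0.18) / (-0.11)²
  = (3.362)² · (0.2059 + 0.1476) / 0.0121
  = 11.3030 · 0.3535 / 0.0121
  = 330.22
Round up → n = 331 per group.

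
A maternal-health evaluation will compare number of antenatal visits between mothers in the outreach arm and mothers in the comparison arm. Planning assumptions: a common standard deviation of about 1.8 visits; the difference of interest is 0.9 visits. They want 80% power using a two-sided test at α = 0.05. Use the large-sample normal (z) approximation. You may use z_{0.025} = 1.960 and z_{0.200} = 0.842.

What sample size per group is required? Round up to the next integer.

n = 63 per group

n = (z_{α/2} + z_β)² · (σ₁² + σ₂²) / δ²
  = (1.960 + 0.842)² · (2·1.8² = 6.48) / 0.9²
  = 7.8512 · 6.48 / 0.81
  = 62.81
Round up → n = 63 per group.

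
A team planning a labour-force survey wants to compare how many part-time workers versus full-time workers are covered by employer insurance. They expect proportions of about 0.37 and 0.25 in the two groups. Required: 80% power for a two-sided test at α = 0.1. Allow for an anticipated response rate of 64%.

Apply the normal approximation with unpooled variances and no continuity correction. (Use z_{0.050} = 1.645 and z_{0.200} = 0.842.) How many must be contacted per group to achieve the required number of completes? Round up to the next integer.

n = (z_{α/2} + z_β)² · [p₁(1−p₁) + p₂(1−p₂)] / (p₁ − p₂)²
  = (1.645 + 0.842)² · (0.37·0.63 + 0.25·0.75) / (0.12)²
  = (2.487)² · (0.2331 + 0.1875) / 0.0144
  = 6.1852 · 0.4206 / 0.0144
  = 180.66
Adjust for 64% response: 180.66 / 0.64 = 282.28.
Round up → n = 283 per group.

n = 283 per group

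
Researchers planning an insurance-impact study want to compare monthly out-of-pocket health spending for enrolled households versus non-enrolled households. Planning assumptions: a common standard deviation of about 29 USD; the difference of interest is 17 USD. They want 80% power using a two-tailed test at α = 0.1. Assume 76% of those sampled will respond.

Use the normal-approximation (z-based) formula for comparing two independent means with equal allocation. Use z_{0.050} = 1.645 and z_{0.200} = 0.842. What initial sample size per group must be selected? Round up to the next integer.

n = 48 per group

n = (z_{α/2} + z_β)² · (σ₁² + σ₂²) / δ²
  = (1.645 + 0.842)² · (2·29² = 1682) / 17²
  = 6.1852 · 1682 / 289
  = 36.00
Adjust for 76% response: 36.00 / 0.76 = 47.37.
Round up → n = 48 per group.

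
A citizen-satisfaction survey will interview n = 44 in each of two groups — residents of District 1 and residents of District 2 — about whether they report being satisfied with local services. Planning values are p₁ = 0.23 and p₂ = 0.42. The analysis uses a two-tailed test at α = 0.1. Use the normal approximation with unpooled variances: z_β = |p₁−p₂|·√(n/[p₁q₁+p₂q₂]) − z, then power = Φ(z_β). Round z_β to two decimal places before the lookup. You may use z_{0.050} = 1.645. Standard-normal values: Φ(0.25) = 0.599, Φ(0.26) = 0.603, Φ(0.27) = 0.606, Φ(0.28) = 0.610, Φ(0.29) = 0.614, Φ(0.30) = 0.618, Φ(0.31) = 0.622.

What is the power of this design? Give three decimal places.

z_β = |p₁−p₂|·√(n/[p₁q₁+p₂q₂]) − z_{α/2}
    = 0.19 · √(44/0.4207) − 1.645
    = 0.19 · 10.2268 − 1.645
    = 1.9431 − 1.645 = 0.2981 → 0.30
Power = Φ(0.30) = 0.618.

Power ≈ 0.618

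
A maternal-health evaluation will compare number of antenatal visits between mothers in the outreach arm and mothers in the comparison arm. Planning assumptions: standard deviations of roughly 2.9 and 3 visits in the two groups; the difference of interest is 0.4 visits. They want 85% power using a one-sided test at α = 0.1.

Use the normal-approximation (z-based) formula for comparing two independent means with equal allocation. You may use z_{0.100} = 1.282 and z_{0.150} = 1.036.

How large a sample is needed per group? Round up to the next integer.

n = (z_α + z_β)² · (σ₁² + σ₂²) / δ²
  = (1.282 + 1.036)² · (2.9² + 3² = 17.41) / 0.4²
  = 5.3731 · 17.41 / 0.16
  = 584.66
Round up → n = 585 per group.

n = 585 per group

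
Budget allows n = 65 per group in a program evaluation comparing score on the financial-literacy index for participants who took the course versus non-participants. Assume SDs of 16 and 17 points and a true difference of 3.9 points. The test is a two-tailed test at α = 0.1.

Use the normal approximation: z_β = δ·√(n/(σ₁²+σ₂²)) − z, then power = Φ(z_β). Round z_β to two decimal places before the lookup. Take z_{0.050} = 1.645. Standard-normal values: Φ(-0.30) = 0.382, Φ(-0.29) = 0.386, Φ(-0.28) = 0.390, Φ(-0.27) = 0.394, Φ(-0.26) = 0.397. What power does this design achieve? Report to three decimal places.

z_β = δ·√(n/(σ₁²+σ₂²)) − z_{α/2}
    = 3.9 · √(65/545) − 1.645
    = 3.9 · 0.34535 − 1.645
    = 1.3469 − 1.645 = -0.2981 → -0.30
Power = Φ(-0.30) = 0.382.

Power ≈ 0.382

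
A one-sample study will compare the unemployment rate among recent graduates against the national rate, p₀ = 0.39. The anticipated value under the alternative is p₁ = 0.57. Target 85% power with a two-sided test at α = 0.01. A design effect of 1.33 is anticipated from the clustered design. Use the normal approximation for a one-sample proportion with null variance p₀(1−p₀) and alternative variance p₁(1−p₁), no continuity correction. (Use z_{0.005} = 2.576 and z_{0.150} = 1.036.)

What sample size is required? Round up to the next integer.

n = 129

n = [z_{α/2}·√(p₀q₀) + z_β·√(p₁q₁)]² / (p₁ − p₀)²
  = [2.576·√(0.39·0.61) + 1.036·√(0.57·0.43)]² / (0.18)²
  = [2.576·0.4877 + 1.036·0.4951]² / 0.0324
  = [1.7693]² / 0.0324
  = 96.62
Design effect: 1.33 × 96.62 = 128.51.
Round up → n = 129.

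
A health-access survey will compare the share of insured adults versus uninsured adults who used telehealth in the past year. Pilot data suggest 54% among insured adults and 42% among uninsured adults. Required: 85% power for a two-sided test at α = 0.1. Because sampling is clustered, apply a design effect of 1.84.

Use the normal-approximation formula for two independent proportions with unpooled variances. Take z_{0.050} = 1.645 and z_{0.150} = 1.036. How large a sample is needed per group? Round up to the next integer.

n = (z_{α/2} + z_β)² · [p₁(1−p₁) + p₂(1−p₂)] / (p₁ − p₂)²
  = (1.645 + 1.036)² · (0.54·0.46 + 0.42·0.58) / (0.12)²
  = (2.681)² · (0.2484 + 0.2436) / 0.0144
  = 7.1878 · 0.4920 / 0.0144
  = 245.58
Design effect: 1.84 × 245.58 = 451.87.
Round up → n = 452 per group.

n = 452 per group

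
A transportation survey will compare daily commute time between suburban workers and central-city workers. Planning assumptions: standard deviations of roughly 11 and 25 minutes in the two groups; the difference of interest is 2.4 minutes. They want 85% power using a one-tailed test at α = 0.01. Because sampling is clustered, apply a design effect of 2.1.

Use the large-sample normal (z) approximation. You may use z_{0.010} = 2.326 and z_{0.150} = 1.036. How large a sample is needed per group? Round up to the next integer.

n = (z_α + z_β)² · (σ₁² + σ₂²) / δ²
  = (2.326 + 1.036)² · (11² + 25² = 746) / 2.4²
  = 11.3030 · 746 / 5.76
  = 1463.90
Design effect: 2.1 × 1463.90 = 3074.19.
Round up → n = 3075 per group.

n = 3075 per group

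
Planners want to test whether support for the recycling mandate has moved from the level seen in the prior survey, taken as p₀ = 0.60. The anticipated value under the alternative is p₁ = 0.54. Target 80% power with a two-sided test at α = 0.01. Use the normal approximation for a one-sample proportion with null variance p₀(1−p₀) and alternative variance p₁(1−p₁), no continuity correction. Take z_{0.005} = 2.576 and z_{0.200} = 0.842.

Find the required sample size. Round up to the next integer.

n = 786

n = [z_{α/2}·√(p₀q₀) + z_β·√(p₁q₁)]² / (p₁ − p₀)²
  = [2.576·√(0.60·0.40) + 0.842·√(0.54·0.46)]² / (-0.06)²
  = [2.576·0.4899 + 0.842·0.4984]² / 0.0036
  = [1.6816]² / 0.0036
  = 785.52
Round up → n = 786.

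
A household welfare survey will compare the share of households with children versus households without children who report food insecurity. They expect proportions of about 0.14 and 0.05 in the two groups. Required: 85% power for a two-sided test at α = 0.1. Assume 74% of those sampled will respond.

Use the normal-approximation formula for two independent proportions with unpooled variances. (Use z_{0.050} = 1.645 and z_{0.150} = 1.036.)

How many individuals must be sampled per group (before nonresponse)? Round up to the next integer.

n = 202 per group

n = (z_{α/2} + z_β)² · [p₁(1−p₁) + p₂(1−p₂)] / (p₁ − p₂)²
  = (1.645 + 1.036)² · (0.14·0.86 + 0.05·0.95) / (0.09)²
  = (2.681)² · (0.1204 + 0.0475) / 0.0081
  = 7.1878 · 0.1679 / 0.0081
  = 148.99
Adjust for 74% response: 148.99 / 0.74 = 201.34.
Round up → n = 202 per group.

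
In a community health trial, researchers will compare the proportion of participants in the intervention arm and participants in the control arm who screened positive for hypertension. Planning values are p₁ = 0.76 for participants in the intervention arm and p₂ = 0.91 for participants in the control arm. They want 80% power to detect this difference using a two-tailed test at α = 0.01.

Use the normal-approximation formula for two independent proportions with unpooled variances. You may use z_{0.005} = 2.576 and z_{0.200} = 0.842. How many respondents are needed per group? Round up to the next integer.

n = 138 per group

n = (z_{α/2} + z_β)² · [p₁(1−p₁) + p₂(1−p₂)] / (p₁ − p₂)²
  = (2.576 + 0.842)² · (0.76·0.24 + 0.91·0.09) / (-0.15)²
  = (3.418)² · (0.1824 + 0.0819) / 0.0225
  = 11.6827 · 0.2643 / 0.0225
  = 137.23
Round up → n = 138 per group.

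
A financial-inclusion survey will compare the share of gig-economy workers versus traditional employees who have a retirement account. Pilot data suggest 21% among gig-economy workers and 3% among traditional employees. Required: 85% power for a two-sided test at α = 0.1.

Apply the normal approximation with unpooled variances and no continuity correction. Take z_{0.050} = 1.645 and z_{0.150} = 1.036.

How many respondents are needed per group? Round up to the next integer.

n = (z_{α/2} + z_β)² · [p₁(1−p₁) + p₂(1−p₂)] / (p₁ − p₂)²
  = (1.645 + 1.036)² · (0.21·0.79 + 0.03·0.97) / (0.18)²
  = (2.681)² · (0.1659 + 0.0291) / 0.0324
  = 7.1878 · 0.1950 / 0.0324
  = 43.26
Round up → n = 44 per group.

n = 44 per group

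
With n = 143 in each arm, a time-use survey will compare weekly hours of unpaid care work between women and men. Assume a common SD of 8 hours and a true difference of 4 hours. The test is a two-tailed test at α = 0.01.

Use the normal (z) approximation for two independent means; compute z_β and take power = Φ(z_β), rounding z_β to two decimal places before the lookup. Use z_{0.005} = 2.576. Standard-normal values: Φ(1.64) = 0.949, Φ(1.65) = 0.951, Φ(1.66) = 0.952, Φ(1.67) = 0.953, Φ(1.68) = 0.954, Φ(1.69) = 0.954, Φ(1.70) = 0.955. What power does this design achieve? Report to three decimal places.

z_β = δ·√(n/(σ₁²+σ₂²)) − z_{α/2}
    = 4 · √(143/128) − 2.576
    = 4 · 1.05697 − 2.576
    = 4.2279 − 2.576 = 1.6519 → 1.65
Power = Φ(1.65) = 0.951.

Power ≈ 0.951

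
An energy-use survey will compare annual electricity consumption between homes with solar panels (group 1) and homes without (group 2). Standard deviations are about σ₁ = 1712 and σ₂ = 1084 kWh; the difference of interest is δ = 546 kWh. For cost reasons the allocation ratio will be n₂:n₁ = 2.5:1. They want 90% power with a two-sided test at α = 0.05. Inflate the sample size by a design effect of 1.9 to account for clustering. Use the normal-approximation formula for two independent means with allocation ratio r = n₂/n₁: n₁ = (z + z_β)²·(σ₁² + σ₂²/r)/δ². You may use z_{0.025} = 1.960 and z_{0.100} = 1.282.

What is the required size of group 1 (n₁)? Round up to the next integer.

n₁ = 228

n₁ = (z_{α/2} + z_β)² · (σ₁² + σ₂²/r) / δ²
   = (1.960 + 1.282)² · (1712² + 1084²/2.5) / 546²
   = 10.5106 · (2930944 + 470022.4) / 298116
   = 10.5106 · 3400966.4 / 298116
   = 119.91
Design effect: 1.9 × 119.91 = 227.82.
Round up → n₁ = 228; n₂ = r·n₁ = 2.5 × 228 = 570.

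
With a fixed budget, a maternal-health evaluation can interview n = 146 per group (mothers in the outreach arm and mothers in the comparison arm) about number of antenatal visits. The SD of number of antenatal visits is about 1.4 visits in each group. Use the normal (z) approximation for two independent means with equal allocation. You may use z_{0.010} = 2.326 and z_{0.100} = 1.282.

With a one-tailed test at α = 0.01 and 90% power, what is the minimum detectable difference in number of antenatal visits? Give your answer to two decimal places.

δ = (z_α + z_β) · √((σ₁²+σ₂²)/n)
  = (2.326 + 1.282) · √(3.92/146)
  = 3.608 · √0.02685
  = 3.608 · 0.1639
  = 0.5912

Minimum detectable difference ≈ 0.59 visits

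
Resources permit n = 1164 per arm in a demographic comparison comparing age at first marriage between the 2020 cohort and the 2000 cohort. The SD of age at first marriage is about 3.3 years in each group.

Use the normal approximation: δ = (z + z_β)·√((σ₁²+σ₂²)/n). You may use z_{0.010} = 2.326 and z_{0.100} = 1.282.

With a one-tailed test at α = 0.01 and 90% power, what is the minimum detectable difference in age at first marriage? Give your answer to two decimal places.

δ = (z_α + z_β) · √((σ₁²+σ₂²)/n)
  = (2.326 + 1.282) · √(21.78/1164)
  = 3.608 · √0.01871
  = 3.608 · 0.1368
  = 0.4935

Minimum detectable difference ≈ 0.49 years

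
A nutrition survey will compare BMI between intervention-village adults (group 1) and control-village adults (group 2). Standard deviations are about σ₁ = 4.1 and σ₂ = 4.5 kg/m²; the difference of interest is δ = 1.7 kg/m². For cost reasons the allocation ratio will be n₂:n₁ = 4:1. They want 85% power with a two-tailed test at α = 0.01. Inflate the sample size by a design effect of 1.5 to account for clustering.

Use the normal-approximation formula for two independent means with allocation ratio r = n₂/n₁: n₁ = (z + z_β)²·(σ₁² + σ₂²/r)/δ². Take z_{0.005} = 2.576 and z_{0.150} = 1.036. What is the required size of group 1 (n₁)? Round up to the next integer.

n₁ = 149

n₁ = (z_{α/2} + z_β)² · (σ₁² + σ₂²/r) / δ²
   = (2.576 + 1.036)² · (4.1² + 4.5²/4) / 1.7²
   = 13.0465 · (16.81 + 5.0625) / 2.89
   = 13.0465 · 21.8725 / 2.89
   = 98.74
Design effect: 1.5 × 98.74 = 148.11.
Round up → n₁ = 149; n₂ = r·n₁ = 4 × 149 = 596.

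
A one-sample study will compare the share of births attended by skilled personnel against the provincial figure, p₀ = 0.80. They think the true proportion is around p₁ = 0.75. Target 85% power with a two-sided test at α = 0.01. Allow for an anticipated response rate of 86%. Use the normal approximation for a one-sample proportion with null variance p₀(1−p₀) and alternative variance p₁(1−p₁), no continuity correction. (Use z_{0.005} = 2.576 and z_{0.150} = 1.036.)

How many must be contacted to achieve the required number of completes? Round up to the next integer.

n = 1018

n = [z_{α/2}·√(p₀q₀) + z_β·√(p₁q₁)]² / (p₁ − p₀)²
  = [2.576·√(0.80·0.20) + 1.036·√(0.75·0.25)]² / (-0.05)²
  = [2.576·0.4000 + 1.036·0.4330]² / 0.0025
  = [1.4790]² / 0.0025
  = 874.98
Adjust for 86% response: 874.98 / 0.86 = 1017.42.
Round up → n = 1018.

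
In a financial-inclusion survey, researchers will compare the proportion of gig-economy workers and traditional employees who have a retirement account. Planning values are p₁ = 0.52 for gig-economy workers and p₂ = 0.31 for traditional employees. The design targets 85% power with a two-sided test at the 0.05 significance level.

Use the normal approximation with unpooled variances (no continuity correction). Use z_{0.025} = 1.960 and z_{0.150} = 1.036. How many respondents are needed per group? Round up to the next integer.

n = 95 per group

n = (z_{α/2} + z_β)² · [p₁(1−p₁) + p₂(1−p₂)] / (p₁ − p₂)²
  = (1.960 + 1.036)² · (0.52·0.48 + 0.31·0.69) / (0.21)²
  = (2.996)² · (0.2496 + 0.2139) / 0.0441
  = 8.9760 · 0.4635 / 0.0441
  = 94.34
Round up → n = 95 per group.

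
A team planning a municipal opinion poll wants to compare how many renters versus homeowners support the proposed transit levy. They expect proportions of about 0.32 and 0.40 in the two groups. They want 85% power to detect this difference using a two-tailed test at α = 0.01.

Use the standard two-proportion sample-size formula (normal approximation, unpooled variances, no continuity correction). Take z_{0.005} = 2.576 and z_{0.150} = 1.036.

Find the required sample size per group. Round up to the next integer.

n = 933 per group

n = (z_{α/2} + z_β)² · [p₁(1−p₁) + p₂(1−p₂)] / (p₁ − p₂)²
  = (2.576 + 1.036)² · (0.32·0.68 + 0.40·0.60) / (-0.08)²
  = (3.612)² · (0.2176 + 0.2400) / 0.0064
  = 13.0465 · 0.4576 / 0.0064
  = 932.83
Round up → n = 933 per group.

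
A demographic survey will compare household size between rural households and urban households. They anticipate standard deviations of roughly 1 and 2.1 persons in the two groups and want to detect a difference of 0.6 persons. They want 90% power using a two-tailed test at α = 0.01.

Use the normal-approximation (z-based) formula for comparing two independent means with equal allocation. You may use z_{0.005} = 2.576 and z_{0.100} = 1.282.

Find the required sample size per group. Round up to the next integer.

n = (z_{α/2} + z_β)² · (σ₁² + σ₂²) / δ²
  = (2.576 + 1.282)² · (1² + 2.1² = 5.41) / 0.6²
  = 14.8842 · 5.41 / 0.36
  = 223.68
Round up → n = 224 per group.

n = 224 per group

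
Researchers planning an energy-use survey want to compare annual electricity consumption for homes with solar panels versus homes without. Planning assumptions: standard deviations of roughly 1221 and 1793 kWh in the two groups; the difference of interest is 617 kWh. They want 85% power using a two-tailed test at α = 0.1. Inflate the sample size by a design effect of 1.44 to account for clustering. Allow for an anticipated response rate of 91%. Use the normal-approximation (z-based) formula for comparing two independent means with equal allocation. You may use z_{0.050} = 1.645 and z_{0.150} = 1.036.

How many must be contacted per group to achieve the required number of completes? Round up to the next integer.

n = 141 per group

n = (z_{α/2} + z_β)² · (σ₁² + σ₂²) / δ²
  = (1.645 + 1.036)² · (1221² + 1793² = 4705690) / 617²
  = 7.1878 · 4705690 / 380689
  = 88.85
Design effect: 1.44 × 88.85 = 127.94.
Adjust for 91% response: 127.94 / 0.91 = 140.59.
Round up → n = 141 per group.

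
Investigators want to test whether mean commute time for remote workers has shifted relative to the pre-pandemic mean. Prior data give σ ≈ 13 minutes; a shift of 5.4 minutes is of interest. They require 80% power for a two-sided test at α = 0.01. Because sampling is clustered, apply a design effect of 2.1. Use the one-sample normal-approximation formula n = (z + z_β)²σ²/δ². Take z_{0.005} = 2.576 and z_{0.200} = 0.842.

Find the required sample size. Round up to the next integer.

n = 143

n = (z_{α/2} + z_β)² · σ² / δ²
  = (2.576 + 0.842)² · 13² / 5.4²
  = 11.6827 · 169 / 29.16
  = 67.71
Design effect: 2.1 × 67.71 = 142.19.
Round up → n = 143.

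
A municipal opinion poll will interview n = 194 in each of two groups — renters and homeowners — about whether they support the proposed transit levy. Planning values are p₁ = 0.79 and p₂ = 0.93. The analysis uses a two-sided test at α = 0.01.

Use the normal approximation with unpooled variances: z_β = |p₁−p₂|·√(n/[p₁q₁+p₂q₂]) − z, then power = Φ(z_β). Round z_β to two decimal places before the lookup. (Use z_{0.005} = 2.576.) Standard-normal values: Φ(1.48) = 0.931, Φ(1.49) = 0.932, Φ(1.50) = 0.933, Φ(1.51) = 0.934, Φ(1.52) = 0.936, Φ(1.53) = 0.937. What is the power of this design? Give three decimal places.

Power ≈ 0.931

z_β = |p₁−p₂|·√(n/[p₁q₁+p₂q₂]) − z_{α/2}
    = 0.14 · √(194/0.2310) − 2.576
    = 0.14 · 28.9798 − 2.576
    = 4.0572 − 2.576 = 1.4812 → 1.48
Power = Φ(1.48) = 0.931.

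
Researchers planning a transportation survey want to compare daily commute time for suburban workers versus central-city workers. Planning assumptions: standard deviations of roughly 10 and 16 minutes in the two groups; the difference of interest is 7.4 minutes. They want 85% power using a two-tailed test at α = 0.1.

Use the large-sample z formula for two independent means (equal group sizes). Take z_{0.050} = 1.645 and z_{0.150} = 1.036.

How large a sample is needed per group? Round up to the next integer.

n = 47 per group

n = (z_{α/2} + z_β)² · (σ₁² + σ₂²) / δ²
  = (1.645 + 1.036)² · (10² + 16² = 356) / 7.4²
  = 7.1878 · 356 / 54.76
  = 46.73
Round up → n = 47 per group.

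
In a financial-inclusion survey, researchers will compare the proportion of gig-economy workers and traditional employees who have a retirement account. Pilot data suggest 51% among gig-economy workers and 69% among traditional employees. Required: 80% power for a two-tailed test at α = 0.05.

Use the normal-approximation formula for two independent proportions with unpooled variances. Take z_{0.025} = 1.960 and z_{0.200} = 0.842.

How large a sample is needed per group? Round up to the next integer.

n = 113 per group

n = (z_{α/2} + z_β)² · [p₁(1−p₁) + p₂(1−p₂)] / (p₁ − p₂)²
  = (1.960 + 0.842)² · (0.51·0.49 + 0.69·0.31) / (-0.18)²
  = (2.802)² · (0.2499 + 0.2139) / 0.0324
  = 7.8512 · 0.4638 / 0.0324
  = 112.39
Round up → n = 113 per group.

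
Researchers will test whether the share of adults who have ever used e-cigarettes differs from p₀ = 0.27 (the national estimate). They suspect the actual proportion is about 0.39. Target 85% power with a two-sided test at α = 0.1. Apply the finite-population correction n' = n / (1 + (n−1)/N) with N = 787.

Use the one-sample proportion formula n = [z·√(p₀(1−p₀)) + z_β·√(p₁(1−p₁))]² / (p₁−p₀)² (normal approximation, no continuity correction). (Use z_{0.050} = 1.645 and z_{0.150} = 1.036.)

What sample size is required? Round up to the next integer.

n = [z_{α/2}·√(p₀q₀) + z_β·√(p₁q₁)]² / (p₁ − p₀)²
  = [1.645·√(0.27·0.73) + 1.036·√(0.39·0.61)]² / (0.12)²
  = [1.645·0.4440 + 1.036·0.4877]² / 0.0144
  = [1.2356]² / 0.0144
  = 106.03
Finite-population correction (N = 787): 106.03 / (1 + (106.03 − 1)/787) = 93.54.
Round up → n = 94.

n = 94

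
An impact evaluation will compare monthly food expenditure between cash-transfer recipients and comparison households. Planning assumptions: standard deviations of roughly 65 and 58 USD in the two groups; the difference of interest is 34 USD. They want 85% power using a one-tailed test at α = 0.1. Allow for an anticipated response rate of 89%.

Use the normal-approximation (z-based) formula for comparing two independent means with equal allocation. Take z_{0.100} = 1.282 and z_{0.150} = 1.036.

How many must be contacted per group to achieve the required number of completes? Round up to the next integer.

n = 40 per group

n = (z_α + z_β)² · (σ₁² + σ₂²) / δ²
  = (1.282 + 1.036)² · (65² + 58² = 7589) / 34²
  = 5.3731 · 7589 / 1156
  = 35.27
Adjust for 89% response: 35.27 / 0.89 = 39.63.
Round up → n = 40 per group.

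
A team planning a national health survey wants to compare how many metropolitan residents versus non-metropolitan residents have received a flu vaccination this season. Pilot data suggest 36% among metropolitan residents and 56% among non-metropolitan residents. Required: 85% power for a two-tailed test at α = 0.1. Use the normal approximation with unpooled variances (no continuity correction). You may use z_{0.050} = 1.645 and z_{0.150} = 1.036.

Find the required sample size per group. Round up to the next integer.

n = 86 per group

n = (z_{α/2} + z_β)² · [p₁(1−p₁) + p₂(1−p₂)] / (p₁ − p₂)²
  = (1.645 + 1.036)² · (0.36·0.64 + 0.56·0.44) / (-0.20)²
  = (2.681)² · (0.2304 + 0.2464) / 0.0400
  = 7.1878 · 0.4768 / 0.0400
  = 85.68
Round up → n = 86 per group.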